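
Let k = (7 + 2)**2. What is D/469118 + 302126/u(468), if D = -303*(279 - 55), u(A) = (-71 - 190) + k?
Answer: -35436240457/21110310 ≈ -1678.6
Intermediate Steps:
k = 81 (k = 9**2 = 81)
u(A) = -180 (u(A) = (-71 - 190) + 81 = -261 + 81 = -180)
D = -67872 (D = -303*224 = -67872)
D/469118 + 302126/u(468) = -67872/469118 + 302126/(-180) = -67872*1/469118 + 302126*(-1/180) = -33936/234559 - 151063/90 = -35436240457/21110310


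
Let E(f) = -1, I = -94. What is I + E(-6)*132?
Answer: -226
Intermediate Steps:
I + E(-6)*132 = -94 - 1*132 = -94 - 132 = -226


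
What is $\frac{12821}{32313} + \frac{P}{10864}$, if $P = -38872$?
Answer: $- \frac{139597949}{43881054} \approx -3.1813$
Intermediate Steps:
$\frac{12821}{32313} + \frac{P}{10864} = \frac{12821}{32313} - \frac{38872}{10864} = 12821 \cdot \frac{1}{32313} - \frac{4859}{1358} = \frac{12821}{32313} - \frac{4859}{1358} = - \frac{139597949}{43881054}$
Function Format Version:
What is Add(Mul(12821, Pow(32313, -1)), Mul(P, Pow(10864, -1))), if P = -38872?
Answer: Rational(-139597949, 43881054) ≈ -3.1813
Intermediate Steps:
Add(Mul(12821, Pow(32313, -1)), Mul(P, Pow(10864, -1))) = Add(Mul(12821, Pow(32313, -1)), Mul(-38872, Pow(10864, -1))) = Add(Mul(12821, Rational(1, 32313)), Mul(-38872, Rational(1, 10864))) = Add(Rational(12821, 32313), Rational(-4859, 1358)) = Rational(-139597949, 43881054)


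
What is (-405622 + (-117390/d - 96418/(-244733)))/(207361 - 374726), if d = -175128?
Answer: 2897458565122359/1195532848651460 ≈ 2.4236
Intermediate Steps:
(-405622 + (-117390/d - 96418/(-244733)))/(207361 - 374726) = (-405622 + (-117390/(-175128) - 96418/(-244733)))/(207361 - 374726) = (-405622 + (-117390*(-1/175128) - 96418*(-1/244733)))/(-167365) = (-405622 + (19565/29188 + 96418/244733))*(-1/167365) = (-405622 + 7602449729/7143266804)*(-1/167365) = -2897458565122359/7143266804*(-1/167365) = 2897458565122359/1195532848651460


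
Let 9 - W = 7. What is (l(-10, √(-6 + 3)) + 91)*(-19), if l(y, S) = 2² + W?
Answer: -1843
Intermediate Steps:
W = 2 (W = 9 - 1*7 = 9 - 7 = 2)
l(y, S) = 6 (l(y, S) = 2² + 2 = 4 + 2 = 6)
(l(-10, √(-6 + 3)) + 91)*(-19) = (6 + 91)*(-19) = 97*(-19) = -1843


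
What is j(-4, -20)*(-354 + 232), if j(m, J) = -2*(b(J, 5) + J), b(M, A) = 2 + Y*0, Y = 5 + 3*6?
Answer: -4392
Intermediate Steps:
Y = 23 (Y = 5 + 18 = 23)
b(M, A) = 2 (b(M, A) = 2 + 23*0 = 2 + 0 = 2)
j(m, J) = -4 - 2*J (j(m, J) = -2*(2 + J) = -4 - 2*J)
j(-4, -20)*(-354 + 232) = (-4 - 2*(-20))*(-354 + 232) = (-4 + 40)*(-122) = 36*(-122) = -4392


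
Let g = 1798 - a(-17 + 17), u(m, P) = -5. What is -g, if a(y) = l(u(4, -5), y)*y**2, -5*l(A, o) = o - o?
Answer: -1798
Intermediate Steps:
l(A, o) = 0 (l(A, o) = -(o - o)/5 = -1/5*0 = 0)
a(y) = 0 (a(y) = 0*y**2 = 0)
g = 1798 (g = 1798 - 1*0 = 1798 + 0 = 1798)
-g = -1*1798 = -1798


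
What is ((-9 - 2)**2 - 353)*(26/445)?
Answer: -6032/445 ≈ -13.555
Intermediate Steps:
((-9 - 2)**2 - 353)*(26/445) = ((-11)**2 - 353)*(26*(1/445)) = (121 - 353)*(26/445) = -232*26/445 = -6032/445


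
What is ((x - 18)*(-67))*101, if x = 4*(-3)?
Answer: 203010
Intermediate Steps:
x = -12
((x - 18)*(-67))*101 = ((-12 - 18)*(-67))*101 = -30*(-67)*101 = 2010*101 = 203010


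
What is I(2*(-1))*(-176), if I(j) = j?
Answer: 352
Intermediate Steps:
I(2*(-1))*(-176) = (2*(-1))*(-176) = -2*(-176) = 352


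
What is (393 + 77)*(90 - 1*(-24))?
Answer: 53580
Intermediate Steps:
(393 + 77)*(90 - 1*(-24)) = 470*(90 + 24) = 470*114 = 53580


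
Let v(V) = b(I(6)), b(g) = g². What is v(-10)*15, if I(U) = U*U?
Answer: 19440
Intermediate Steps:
I(U) = U²
v(V) = 1296 (v(V) = (6²)² = 36² = 1296)
v(-10)*15 = 1296*15 = 19440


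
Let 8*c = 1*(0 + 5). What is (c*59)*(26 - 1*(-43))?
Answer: 20355/8 ≈ 2544.4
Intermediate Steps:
c = 5/8 (c = (1*(0 + 5))/8 = (1*5)/8 = (1/8)*5 = 5/8 ≈ 0.62500)
(c*59)*(26 - 1*(-43)) = ((5/8)*59)*(26 - 1*(-43)) = 295*(26 + 43)/8 = (295/8)*69 = 20355/8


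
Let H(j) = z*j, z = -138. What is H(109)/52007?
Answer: -15042/52007 ≈ -0.28923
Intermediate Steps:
H(j) = -138*j
H(109)/52007 = -138*109/52007 = -15042*1/52007 = -15042/52007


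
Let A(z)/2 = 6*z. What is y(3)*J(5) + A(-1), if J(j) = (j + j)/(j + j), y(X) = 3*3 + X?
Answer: 0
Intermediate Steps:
y(X) = 9 + X
A(z) = 12*z (A(z) = 2*(6*z) = 12*z)
J(j) = 1 (J(j) = (2*j)/((2*j)) = (2*j)*(1/(2*j)) = 1)
y(3)*J(5) + A(-1) = (9 + 3)*1 + 12*(-1) = 12*1 - 12 = 12 - 12 = 0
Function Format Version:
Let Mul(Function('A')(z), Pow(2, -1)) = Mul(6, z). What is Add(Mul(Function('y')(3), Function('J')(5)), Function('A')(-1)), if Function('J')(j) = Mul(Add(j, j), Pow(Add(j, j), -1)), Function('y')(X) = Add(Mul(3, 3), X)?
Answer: 0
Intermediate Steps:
Function('y')(X) = Add(9, X)
Function('A')(z) = Mul(12, z) (Function('A')(z) = Mul(2, Mul(6, z)) = Mul(12, z))
Function('J')(j) = 1 (Function('J')(j) = Mul(Mul(2, j), Pow(Mul(2, j), -1)) = Mul(Mul(2, j), Mul(Rational(1, 2), Pow(j, -1))) = 1)
Add(Mul(Function('y')(3), Function('J')(5)), Function('A')(-1)) = Add(Mul(Add(9, 3), 1), Mul(12, -1)) = Add(Mul(12, 1), -12) = Add(12, -12) = 0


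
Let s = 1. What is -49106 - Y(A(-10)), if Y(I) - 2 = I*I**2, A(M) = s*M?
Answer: -48108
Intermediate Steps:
A(M) = M (A(M) = 1*M = M)
Y(I) = 2 + I**3 (Y(I) = 2 + I*I**2 = 2 + I**3)
-49106 - Y(A(-10)) = -49106 - (2 + (-10)**3) = -49106 - (2 - 1000) = -49106 - 1*(-998) = -49106 + 998 = -48108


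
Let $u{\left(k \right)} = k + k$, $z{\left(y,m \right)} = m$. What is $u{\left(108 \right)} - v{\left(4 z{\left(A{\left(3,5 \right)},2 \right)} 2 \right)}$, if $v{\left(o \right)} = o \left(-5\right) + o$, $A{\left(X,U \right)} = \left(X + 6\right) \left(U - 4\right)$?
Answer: $280$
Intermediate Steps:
$A{\left(X,U \right)} = \left(-4 + U\right) \left(6 + X\right)$ ($A{\left(X,U \right)} = \left(6 + X\right) \left(-4 + U\right) = \left(-4 + U\right) \left(6 + X\right)$)
$v{\left(o \right)} = - 4 o$ ($v{\left(o \right)} = - 5 o + o = - 4 o$)
$u{\left(k \right)} = 2 k$
$u{\left(108 \right)} - v{\left(4 z{\left(A{\left(3,5 \right)},2 \right)} 2 \right)} = 2 \cdot 108 - - 4 \cdot 4 \cdot 2 \cdot 2 = 216 - - 4 \cdot 8 \cdot 2 = 216 - \left(-4\right) 16 = 216 - -64 = 216 + 64 = 280$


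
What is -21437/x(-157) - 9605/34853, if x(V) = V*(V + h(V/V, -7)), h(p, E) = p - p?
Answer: -983897406/859091597 ≈ -1.1453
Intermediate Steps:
h(p, E) = 0
x(V) = V² (x(V) = V*(V + 0) = V*V = V²)
-21437/x(-157) - 9605/34853 = -21437/((-157)²) - 9605/34853 = -21437/24649 - 9605*1/34853 = -21437*1/24649 - 9605/34853 = -21437/24649 - 9605/34853 = -983897406/859091597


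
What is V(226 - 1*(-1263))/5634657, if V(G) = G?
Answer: 1489/5634657 ≈ 0.00026426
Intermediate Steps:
V(226 - 1*(-1263))/5634657 = (226 - 1*(-1263))/5634657 = (226 + 1263)*(1/5634657) = 1489*(1/5634657) = 1489/5634657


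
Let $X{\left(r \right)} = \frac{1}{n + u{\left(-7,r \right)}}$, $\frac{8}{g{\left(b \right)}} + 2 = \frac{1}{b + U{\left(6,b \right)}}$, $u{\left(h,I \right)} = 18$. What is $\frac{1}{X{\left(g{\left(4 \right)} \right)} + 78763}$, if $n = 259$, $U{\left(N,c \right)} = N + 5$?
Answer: $\frac{277}{21817352} \approx 1.2696 \cdot 10^{-5}$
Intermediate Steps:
$U{\left(N,c \right)} = 5 + N$
$g{\left(b \right)} = \frac{8}{-2 + \frac{1}{11 + b}}$ ($g{\left(b \right)} = \frac{8}{-2 + \frac{1}{b + \left(5 + 6\right)}} = \frac{8}{-2 + \frac{1}{b + 11}} = \frac{8}{-2 + \frac{1}{11 + b}}$)
$X{\left(r \right)} = \frac{1}{277}$ ($X{\left(r \right)} = \frac{1}{259 + 18} = \frac{1}{277}$)
$\frac{1}{X{\left(g{\left(4 \right)} \right)} + 78763} = \frac{1}{\frac{1}{277} + 78763} = \frac{1}{\frac{21817352}{277}} = \frac{277}{21817352}$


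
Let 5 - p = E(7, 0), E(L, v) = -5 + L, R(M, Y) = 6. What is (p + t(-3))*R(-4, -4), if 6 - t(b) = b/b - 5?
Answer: 78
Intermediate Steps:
p = 3 (p = 5 - (-5 + 7) = 5 - 1*2 = 5 - 2 = 3)
t(b) = 10 (t(b) = 6 - (b/b - 5) = 6 - (1 - 5) = 6 - 1*(-4) = 6 + 4 = 10)
(p + t(-3))*R(-4, -4) = (3 + 10)*6 = 13*6 = 78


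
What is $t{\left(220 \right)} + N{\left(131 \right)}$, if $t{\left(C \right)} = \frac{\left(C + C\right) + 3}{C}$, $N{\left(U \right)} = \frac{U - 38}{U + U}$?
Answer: $\frac{68263}{28820} \approx 2.3686$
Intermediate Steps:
$N{\left(U \right)} = \frac{-38 + U}{2 U}$
$t{\left(C \right)} = \frac{3 + 2 C}{C}$ ($t{\left(C \right)} = \frac{2 C + 3}{C} = \frac{3 + 2 C}{C}$)
$t{\left(220 \right)} + N{\left(131 \right)} = \left(2 + \frac{3}{220}\right) + \frac{-38 + 131}{2 \cdot 131} = \left(2 + 3 \cdot \frac{1}{220}\right) + \frac{1}{2} \cdot \frac{1}{131} \cdot 93 = \left(2 + \frac{3}{220}\right) + \frac{93}{262} = \frac{443}{220} + \frac{93}{262} = \frac{68263}{28820}$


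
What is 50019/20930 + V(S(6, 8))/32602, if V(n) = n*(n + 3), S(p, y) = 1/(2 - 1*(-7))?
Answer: 66044430259/27635574330 ≈ 2.3898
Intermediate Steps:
S(p, y) = 1/9 (S(p, y) = 1/(2 + 7) = 1/9)
V(n) = n*(3 + n)
50019/20930 + V(S(6, 8))/32602 = 50019/20930 + ((3 + 1/9)/9)/32602 = 50019*(1/20930) + ((1/9)*(28/9))*(1/32602) = 50019/20930 + (28/81)*(1/32602) = 50019/20930 + 14/1320381 = 66044430259/27635574330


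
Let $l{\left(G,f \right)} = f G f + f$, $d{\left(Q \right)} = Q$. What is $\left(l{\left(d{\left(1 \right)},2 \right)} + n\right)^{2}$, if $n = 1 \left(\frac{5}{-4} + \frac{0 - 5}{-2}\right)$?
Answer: $\frac{841}{16} \approx 52.563$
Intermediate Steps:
$n = \frac{5}{4}$ ($n = 1 \left(5 \left(- \frac{1}{4}\right) + \left(0 - 5\right) \left(- \frac{1}{2}\right)\right) = 1 \left(- \frac{5}{4} - - \frac{5}{2}\right) = 1 \left(- \frac{5}{4} + \frac{5}{2}\right) = 1 \cdot \frac{5}{4} = \frac{5}{4} \approx 1.25$)
$l{\left(G,f \right)} = f + G f^{2}$ ($l{\left(G,f \right)} = G f f + f = G f^{2} + f = f + G f^{2}$)
$\left(l{\left(d{\left(1 \right)},2 \right)} + n\right)^{2} = \left(2 \left(1 + 1 \cdot 2\right) + \frac{5}{4}\right)^{2} = \left(2 \left(1 + 2\right) + \frac{5}{4}\right)^{2} = \left(2 \cdot 3 + \frac{5}{4}\right)^{2} = \left(6 + \frac{5}{4}\right)^{2} = \left(\frac{29}{4}\right)^{2} = \frac{841}{16}$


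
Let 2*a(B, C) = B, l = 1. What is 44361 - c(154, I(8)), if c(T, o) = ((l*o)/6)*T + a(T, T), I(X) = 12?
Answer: 43976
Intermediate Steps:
a(B, C) = B/2
c(T, o) = T/2 + T*o/6 (c(T, o) = ((1*o)/6)*T + T/2 = (o*(⅙))*T + T/2 = (o/6)*T + T/2 = T*o/6 + T/2 = T/2 + T*o/6)
44361 - c(154, I(8)) = 44361 - 154*(3 + 12)/6 = 44361 - 154*15/6 = 44361 - 1*385 = 44361 - 385 = 43976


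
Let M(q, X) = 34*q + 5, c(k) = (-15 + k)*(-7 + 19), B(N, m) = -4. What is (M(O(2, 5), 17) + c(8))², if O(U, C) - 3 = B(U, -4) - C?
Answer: 80089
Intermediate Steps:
O(U, C) = -1 - C (O(U, C) = 3 + (-4 - C) = -1 - C)
c(k) = -180 + 12*k (c(k) = (-15 + k)*12 = -180 + 12*k)
M(q, X) = 5 + 34*q
(M(O(2, 5), 17) + c(8))² = ((5 + 34*(-1 - 1*5)) + (-180 + 12*8))² = ((5 + 34*(-1 - 5)) + (-180 + 96))² = ((5 + 34*(-6)) - 84)² = ((5 - 204) - 84)² = (-199 - 84)² = (-283)² = 80089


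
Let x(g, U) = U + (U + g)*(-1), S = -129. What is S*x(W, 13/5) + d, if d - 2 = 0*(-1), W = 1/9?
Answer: 49/3 ≈ 16.333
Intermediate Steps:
W = ⅑ ≈ 0.11111
x(g, U) = -g (x(g, U) = U + (-U - g) = -g)
d = 2 (d = 2 + 0*(-1) = 2 + 0 = 2)
S*x(W, 13/5) + d = -(-129)/9 + 2 = -129*(-⅑) + 2 = 43/3 + 2 = 49/3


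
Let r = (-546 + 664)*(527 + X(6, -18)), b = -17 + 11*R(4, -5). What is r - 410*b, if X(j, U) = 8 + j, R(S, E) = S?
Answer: 52768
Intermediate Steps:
b = 27 (b = -17 + 11*4 = -17 + 44 = 27)
r = 63838 (r = (-546 + 664)*(527 + (8 + 6)) = 118*(527 + 14) = 118*541 = 63838)
r - 410*b = 63838 - 410*27 = 63838 - 11070 = 52768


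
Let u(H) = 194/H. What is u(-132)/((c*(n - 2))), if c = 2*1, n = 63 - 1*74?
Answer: 97/1716 ≈ 0.056527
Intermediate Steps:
n = -11 (n = 63 - 74 = -11)
c = 2
u(-132)/((c*(n - 2))) = (194/(-132))/((2*(-11 - 2))) = (194*(-1/132))/((2*(-13))) = -97/66/(-26) = -97/66*(-1/26) = 97/1716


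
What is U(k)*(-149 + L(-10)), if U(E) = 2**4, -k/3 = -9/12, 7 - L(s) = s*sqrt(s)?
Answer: -2272 + 160*I*sqrt(10) ≈ -2272.0 + 505.96*I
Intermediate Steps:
L(s) = 7 - s**(3/2) (L(s) = 7 - s*sqrt(s) = 7 - s**(3/2))
k = 9/4 (k = -(-27)/12 = -3*(-3/4) = 9/4 ≈ 2.2500)
U(E) = 16
U(k)*(-149 + L(-10)) = 16*(-149 + (7 - (-10)**(3/2))) = 16*(-149 + (7 - (-10)*I*sqrt(10))) = 16*(-149 + (7 + 10*I*sqrt(10))) = 16*(-142 + 10*I*sqrt(10)) = -2272 + 160*I*sqrt(10)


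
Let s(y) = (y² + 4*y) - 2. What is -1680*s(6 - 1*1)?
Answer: -72240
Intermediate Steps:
s(y) = -2 + y² + 4*y
-1680*s(6 - 1*1) = -1680*(-2 + (6 - 1*1)² + 4*(6 - 1*1)) = -1680*(-2 + (6 - 1)² + 4*(6 - 1)) = -1680*(-2 + 5² + 4*5) = -1680*(-2 + 25 + 20) = -1680*43 = -72240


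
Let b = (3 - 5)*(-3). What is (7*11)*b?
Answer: 462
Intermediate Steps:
b = 6 (b = -2*(-3) = 6)
(7*11)*b = (7*11)*6 = 77*6 = 462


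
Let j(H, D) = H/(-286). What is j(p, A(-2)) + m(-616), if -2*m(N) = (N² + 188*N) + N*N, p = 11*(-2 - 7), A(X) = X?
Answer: -8360343/26 ≈ -3.2155e+5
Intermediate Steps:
p = -99 (p = 11*(-9) = -99)
m(N) = -N² - 94*N (m(N) = -((N² + 188*N) + N*N)/2 = -((N² + 188*N) + N²)/2 = -(2*N² + 188*N)/2 = -N² - 94*N)
j(H, D) = -H/286 (j(H, D) = H*(-1/286) = -H/286)
j(p, A(-2)) + m(-616) = -1/286*(-99) - 1*(-616)*(94 - 616) = 9/26 - 1*(-616)*(-522) = 9/26 - 321552 = -8360343/26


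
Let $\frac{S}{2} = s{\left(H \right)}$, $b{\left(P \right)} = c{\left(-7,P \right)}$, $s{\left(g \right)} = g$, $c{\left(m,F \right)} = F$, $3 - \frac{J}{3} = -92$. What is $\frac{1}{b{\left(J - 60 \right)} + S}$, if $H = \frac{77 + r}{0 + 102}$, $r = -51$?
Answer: $\frac{51}{11501} \approx 0.0044344$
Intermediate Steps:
$J = 285$ ($J = 9 - -276 = 9 + 276 = 285$)
$H = \frac{13}{51}$ ($H = \frac{77 - 51}{0 + 102} = \frac{26}{102} = 26 \cdot \frac{1}{102} = \frac{13}{51} \approx 0.2549$)
$b{\left(P \right)} = P$
$S = \frac{26}{51}$ ($S = 2 \cdot \frac{13}{51} = \frac{26}{51} \approx 0.5098$)
$\frac{1}{b{\left(J - 60 \right)} + S} = \frac{1}{\left(285 - 60\right) + \frac{26}{51}} = \frac{1}{225 + \frac{26}{51}} = \frac{1}{\frac{11501}{51}} = \frac{51}{11501}$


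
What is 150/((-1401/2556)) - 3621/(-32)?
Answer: -2398593/14944 ≈ -160.51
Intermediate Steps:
150/((-1401/2556)) - 3621/(-32) = 150/((-1401*1/2556)) - 3621*(-1/32) = 150/(-467/852) + 3621/32 = 150*(-852/467) + 3621/32 = -127800/467 + 3621/32 = -2398593/14944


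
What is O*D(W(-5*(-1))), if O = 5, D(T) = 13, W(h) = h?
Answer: 65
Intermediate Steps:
O*D(W(-5*(-1))) = 5*13 = 65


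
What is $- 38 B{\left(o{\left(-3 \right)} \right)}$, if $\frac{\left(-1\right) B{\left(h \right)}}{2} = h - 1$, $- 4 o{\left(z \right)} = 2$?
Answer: $-114$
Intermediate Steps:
$o{\left(z \right)} = - \frac{1}{2}$ ($o{\left(z \right)} = \left(- \frac{1}{4}\right) 2 = - \frac{1}{2}$)
$B{\left(h \right)} = 2 - 2 h$ ($B{\left(h \right)} = - 2 \left(h - 1\right) = - 2 \left(-1 + h\right) = 2 - 2 h$)
$- 38 B{\left(o{\left(-3 \right)} \right)} = - 38 \left(2 - -1\right) = - 38 \left(2 + 1\right) = \left(-38\right) 3 = -114$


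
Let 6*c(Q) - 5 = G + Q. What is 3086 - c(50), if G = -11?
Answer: 9236/3 ≈ 3078.7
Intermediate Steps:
c(Q) = -1 + Q/6 (c(Q) = ⅚ + (-11 + Q)/6 = ⅚ + (-11/6 + Q/6) = -1 + Q/6)
3086 - c(50) = 3086 - (-1 + (⅙)*50) = 3086 - (-1 + 25/3) = 3086 - 1*22/3 = 3086 - 22/3 = 9236/3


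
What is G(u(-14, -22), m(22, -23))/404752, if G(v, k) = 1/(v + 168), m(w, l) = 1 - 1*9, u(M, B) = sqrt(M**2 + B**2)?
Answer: 21/1393561136 - sqrt(170)/5574244544 ≈ 1.2730e-8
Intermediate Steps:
u(M, B) = sqrt(B**2 + M**2)
m(w, l) = -8 (m(w, l) = 1 - 9 = -8)
G(v, k) = 1/(168 + v)
G(u(-14, -22), m(22, -23))/404752 = 1/((168 + sqrt((-22)**2 + (-14)**2))*404752) = (1/404752)/(168 + sqrt(484 + 196)) = (1/404752)/(168 + sqrt(680)) = (1/404752)/(168 + 2*sqrt(170)) = 1/(404752*(168 + 2*sqrt(170)))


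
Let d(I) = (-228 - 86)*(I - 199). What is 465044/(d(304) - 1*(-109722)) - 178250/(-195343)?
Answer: 26131033523/3748241484 ≈ 6.9715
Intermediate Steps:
d(I) = 62486 - 314*I (d(I) = -314*(-199 + I) = 62486 - 314*I)
465044/(d(304) - 1*(-109722)) - 178250/(-195343) = 465044/((62486 - 314*304) - 1*(-109722)) - 178250/(-195343) = 465044/((62486 - 95456) + 109722) - 178250*(-1/195343) = 465044/(-32970 + 109722) + 178250/195343 = 465044/76752 + 178250/195343 = 465044*(1/76752) + 178250/195343 = 116261/19188 + 178250/195343 = 26131033523/3748241484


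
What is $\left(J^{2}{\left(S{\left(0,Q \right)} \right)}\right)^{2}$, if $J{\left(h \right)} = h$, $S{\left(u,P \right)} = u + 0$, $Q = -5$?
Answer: $0$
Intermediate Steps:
$S{\left(u,P \right)} = u$
$\left(J^{2}{\left(S{\left(0,Q \right)} \right)}\right)^{2} = \left(0^{2}\right)^{2} = 0^{2} = 0$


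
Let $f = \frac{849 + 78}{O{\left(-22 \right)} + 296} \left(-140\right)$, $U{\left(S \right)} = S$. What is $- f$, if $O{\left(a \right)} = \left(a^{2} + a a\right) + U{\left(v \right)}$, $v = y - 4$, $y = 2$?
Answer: $\frac{64890}{631} \approx 102.84$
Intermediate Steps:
$v = -2$ ($v = 2 - 4 = -2$)
$O{\left(a \right)} = -2 + 2 a^{2}$ ($O{\left(a \right)} = \left(a^{2} + a a\right) - 2 = \left(a^{2} + a^{2}\right) - 2 = 2 a^{2} - 2 = -2 + 2 a^{2}$)
$f = - \frac{64890}{631}$ ($f = \frac{849 + 78}{\left(-2 + 2 \left(-22\right)^{2}\right) + 296} \left(-140\right) = \frac{927}{\left(-2 + 2 \cdot 484\right) + 296} \left(-140\right) = \frac{927}{\left(-2 + 968\right) + 296} \left(-140\right) = \frac{927}{966 + 296} \left(-140\right) = \frac{927}{1262} \left(-140\right) = - \frac{64890}{631} \approx -102.84$)
$- f = \left(-1\right) \left(- \frac{64890}{631}\right) = \frac{64890}{631}$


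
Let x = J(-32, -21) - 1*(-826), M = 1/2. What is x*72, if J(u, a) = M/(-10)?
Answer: 297342/5 ≈ 59468.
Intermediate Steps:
M = ½ ≈ 0.50000
J(u, a) = -1/20 (J(u, a) = (½)/(-10) = (½)*(-⅒) = -1/20)
x = 16519/20 (x = -1/20 - 1*(-826) = -1/20 + 826 = 16519/20 ≈ 825.95)
x*72 = (16519/20)*72 = 297342/5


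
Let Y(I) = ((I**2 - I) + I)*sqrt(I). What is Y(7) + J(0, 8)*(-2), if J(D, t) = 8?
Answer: -16 + 49*sqrt(7) ≈ 113.64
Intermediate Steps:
Y(I) = I**(5/2) (Y(I) = I**2*sqrt(I) = I**(5/2))
Y(7) + J(0, 8)*(-2) = 7**(5/2) + 8*(-2) = 49*sqrt(7) - 16 = -16 + 49*sqrt(7)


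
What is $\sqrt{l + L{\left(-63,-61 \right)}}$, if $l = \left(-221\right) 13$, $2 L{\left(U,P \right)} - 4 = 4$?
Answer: $i \sqrt{2869} \approx 53.563 i$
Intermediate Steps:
$L{\left(U,P \right)} = 4$ ($L{\left(U,P \right)} = 2 + \frac{1}{2} \cdot 4 = 2 + 2 = 4$)
$l = -2873$
$\sqrt{l + L{\left(-63,-61 \right)}} = \sqrt{-2873 + 4} = \sqrt{-2869} = i \sqrt{2869}$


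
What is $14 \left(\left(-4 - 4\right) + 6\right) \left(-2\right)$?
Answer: $56$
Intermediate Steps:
$14 \left(\left(-4 - 4\right) + 6\right) \left(-2\right) = 14 \left(-8 + 6\right) \left(-2\right) = 14 \left(\left(-2\right) \left(-2\right)\right) = 14 \cdot 4 = 56$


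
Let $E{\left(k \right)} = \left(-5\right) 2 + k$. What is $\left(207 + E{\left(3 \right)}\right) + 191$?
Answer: $391$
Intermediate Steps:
$E{\left(k \right)} = -10 + k$
$\left(207 + E{\left(3 \right)}\right) + 191 = \left(207 + \left(-10 + 3\right)\right) + 191 = \left(207 - 7\right) + 191 = 200 + 191 = 391$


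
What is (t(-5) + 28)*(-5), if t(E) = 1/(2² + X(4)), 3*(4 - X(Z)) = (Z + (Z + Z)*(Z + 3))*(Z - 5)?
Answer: -3925/28 ≈ -140.18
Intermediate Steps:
X(Z) = 4 - (-5 + Z)*(Z + 2*Z*(3 + Z))/3 (X(Z) = 4 - (Z + (Z + Z)*(Z + 3))*(Z - 5)/3 = 4 - (Z + (2*Z)*(3 + Z))*(-5 + Z)/3 = 4 - (Z + 2*Z*(3 + Z))*(-5 + Z)/3 = 4 - (-5 + Z)*(Z + 2*Z*(3 + Z))/3)
t(E) = 1/28 (t(E) = 1/(2² + (4 + 4² - ⅔*4³ + (35/3)*4)) = 1/(4 + (4 + 16 - ⅔*64 + 140/3)) = 1/(4 + (4 + 16 - 128/3 + 140/3)) = 1/(4 + 24) = 1/28)
(t(-5) + 28)*(-5) = (1/28 + 28)*(-5) = (785/28)*(-5) = -3925/28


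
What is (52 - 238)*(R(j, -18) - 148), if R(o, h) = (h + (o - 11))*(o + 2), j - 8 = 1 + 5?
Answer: 72168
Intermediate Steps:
j = 14 (j = 8 + (1 + 5) = 8 + 6 = 14)
R(o, h) = (2 + o)*(-11 + h + o) (R(o, h) = (h + (-11 + o))*(2 + o) = (-11 + h + o)*(2 + o) = (2 + o)*(-11 + h + o))
(52 - 238)*(R(j, -18) - 148) = (52 - 238)*((-22 + 14**2 - 9*14 + 2*(-18) - 18*14) - 148) = -186*((-22 + 196 - 126 - 36 - 252) - 148) = -186*(-240 - 148) = -186*(-388) = 72168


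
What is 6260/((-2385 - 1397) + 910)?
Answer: -1565/718 ≈ -2.1797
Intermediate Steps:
6260/((-2385 - 1397) + 910) = 6260/(-3782 + 910) = 6260/(-2872) = 6260*(-1/2872) = -1565/718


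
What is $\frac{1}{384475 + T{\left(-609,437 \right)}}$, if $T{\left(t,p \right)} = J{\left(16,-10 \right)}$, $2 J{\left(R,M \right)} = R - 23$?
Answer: $\frac{2}{768943} \approx 2.601 \cdot 10^{-6}$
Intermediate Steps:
$J{\left(R,M \right)} = - \frac{23}{2} + \frac{R}{2}$ ($J{\left(R,M \right)} = \frac{R - 23}{2} = \frac{-23 + R}{2} = - \frac{23}{2} + \frac{R}{2}$)
$T{\left(t,p \right)} = - \frac{7}{2}$ ($T{\left(t,p \right)} = - \frac{23}{2} + \frac{1}{2} \cdot 16 = - \frac{23}{2} + 8 = - \frac{7}{2}$)
$\frac{1}{384475 + T{\left(-609,437 \right)}} = \frac{1}{384475 - \frac{7}{2}} = \frac{1}{\frac{768943}{2}} = \frac{2}{768943}$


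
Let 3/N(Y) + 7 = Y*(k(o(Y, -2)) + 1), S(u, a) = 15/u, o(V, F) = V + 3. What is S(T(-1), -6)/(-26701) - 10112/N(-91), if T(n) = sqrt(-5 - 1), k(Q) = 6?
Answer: 6512128/3 + 5*I*sqrt(6)/53402 ≈ 2.1707e+6 + 0.00022934*I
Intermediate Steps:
o(V, F) = 3 + V
T(n) = I*sqrt(6) (T(n) = sqrt(-6) = I*sqrt(6))
N(Y) = 3/(-7 + 7*Y) (N(Y) = 3/(-7 + Y*(6 + 1)) = 3/(-7 + Y*7) = 3/(-7 + 7*Y))
S(T(-1), -6)/(-26701) - 10112/N(-91) = (15/((I*sqrt(6))))/(-26701) - 10112/(3/(7*(-1 - 91))) = (15*(-I*sqrt(6)/6))*(-1/26701) - 10112/((3/7)/(-92)) = -5*I*sqrt(6)/2*(-1/26701) - 10112/((3/7)*(-1/92)) = 5*I*sqrt(6)/53402 - 10112/(-3/644) = 5*I*sqrt(6)/53402 - 10112*(-644/3) = 5*I*sqrt(6)/53402 + 6512128/3 = 6512128/3 + 5*I*sqrt(6)/53402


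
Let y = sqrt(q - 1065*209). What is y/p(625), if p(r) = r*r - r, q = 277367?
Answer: 7*sqrt(1118)/390000 ≈ 0.00060014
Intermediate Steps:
y = 7*sqrt(1118) (y = sqrt(277367 - 1065*209) = sqrt(277367 - 222585) = sqrt(54782) = 7*sqrt(1118) ≈ 234.06)
p(r) = r**2 - r
y/p(625) = (7*sqrt(1118))/((625*(-1 + 625))) = (7*sqrt(1118))/((625*624)) = (7*sqrt(1118))/390000 = (7*sqrt(1118))*(1/390000) = 7*sqrt(1118)/390000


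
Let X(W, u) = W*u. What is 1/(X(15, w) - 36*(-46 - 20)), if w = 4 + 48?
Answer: 1/3156 ≈ 0.00031686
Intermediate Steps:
w = 52
1/(X(15, w) - 36*(-46 - 20)) = 1/(15*52 - 36*(-46 - 20)) = 1/(780 - 36*(-66)) = 1/(780 + 2376) = 1/3156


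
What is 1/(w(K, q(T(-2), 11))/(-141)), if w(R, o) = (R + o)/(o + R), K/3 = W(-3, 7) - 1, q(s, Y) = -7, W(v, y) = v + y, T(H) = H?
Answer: -141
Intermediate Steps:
K = 9 (K = 3*((-3 + 7) - 1) = 3*(4 - 1) = 3*3 = 9)
w(R, o) = 1 (w(R, o) = (R + o)/(R + o) = 1)
1/(w(K, q(T(-2), 11))/(-141)) = 1/(1/(-141)) = 1/(1*(-1/141)) = 1/(-1/141) = -141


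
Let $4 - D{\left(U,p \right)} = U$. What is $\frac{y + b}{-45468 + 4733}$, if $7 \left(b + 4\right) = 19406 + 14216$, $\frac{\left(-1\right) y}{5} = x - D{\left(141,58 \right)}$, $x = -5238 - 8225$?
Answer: $- \frac{500004}{285145} \approx -1.7535$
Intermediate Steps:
$x = -13463$
$D{\left(U,p \right)} = 4 - U$
$y = 66630$ ($y = - 5 \left(-13463 - \left(4 - 141\right)\right) = - 5 \left(-13463 - -137\right) = - 5 \left(-13463 + 137\right) = \left(-5\right) \left(-13326\right) = 66630$)
$b = \frac{33594}{7}$ ($b = -4 + \frac{19406 + 14216}{7} = -4 + \frac{1}{7} \cdot 33622 = -4 + \frac{33622}{7} = \frac{33594}{7} \approx 4799.1$)
$\frac{y + b}{-45468 + 4733} = \frac{66630 + \frac{33594}{7}}{-45468 + 4733} = \frac{500004}{7 \left(-40735\right)} = \frac{500004}{7} \left(- \frac{1}{40735}\right) = - \frac{500004}{285145}$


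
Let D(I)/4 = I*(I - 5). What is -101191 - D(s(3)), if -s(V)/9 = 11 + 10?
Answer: -247855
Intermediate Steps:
s(V) = -189 (s(V) = -9*(11 + 10) = -9*21 = -189)
D(I) = 4*I*(-5 + I) (D(I) = 4*(I*(I - 5)) = 4*(I*(-5 + I)) = 4*I*(-5 + I))
-101191 - D(s(3)) = -101191 - 4*(-189)*(-5 - 189) = -101191 - 4*(-189)*(-194) = -101191 - 1*146664 = -101191 - 146664 = -247855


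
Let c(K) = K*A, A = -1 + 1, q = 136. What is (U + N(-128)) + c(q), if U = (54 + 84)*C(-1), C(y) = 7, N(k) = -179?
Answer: 787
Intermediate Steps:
U = 966 (U = (54 + 84)*7 = 138*7 = 966)
A = 0
c(K) = 0 (c(K) = K*0 = 0)
(U + N(-128)) + c(q) = (966 - 179) + 0 = 787 + 0 = 787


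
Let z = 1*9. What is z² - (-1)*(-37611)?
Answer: -37530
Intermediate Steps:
z = 9
z² - (-1)*(-37611) = 9² - (-1)*(-37611) = 81 - 1*37611 = 81 - 37611 = -37530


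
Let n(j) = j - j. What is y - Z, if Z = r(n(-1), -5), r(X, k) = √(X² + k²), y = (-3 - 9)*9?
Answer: -113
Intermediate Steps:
n(j) = 0
y = -108 (y = -12*9 = -108)
Z = 5 (Z = √(0² + (-5)²) = √(0 + 25) = √25 = 5)
y - Z = -108 - 1*5 = -108 - 5 = -113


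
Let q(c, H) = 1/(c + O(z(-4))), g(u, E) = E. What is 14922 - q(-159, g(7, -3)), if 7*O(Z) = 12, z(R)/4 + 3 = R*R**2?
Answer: 16429129/1101 ≈ 14922.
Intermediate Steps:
z(R) = -12 + 4*R**3 (z(R) = -12 + 4*(R*R**2) = -12 + 4*R**3)
O(Z) = 12/7 (O(Z) = (1/7)*12 = 12/7)
q(c, H) = 1/(12/7 + c) (q(c, H) = 1/(c + 12/7) = 1/(12/7 + c))
14922 - q(-159, g(7, -3)) = 14922 - 7/(12 + 7*(-159)) = 14922 - 7/(12 - 1113) = 14922 - 7/(-1101) = 14922 - 7*(-1)/1101 = 14922 - 1*(-7/1101) = 14922 + 7/1101 = 16429129/1101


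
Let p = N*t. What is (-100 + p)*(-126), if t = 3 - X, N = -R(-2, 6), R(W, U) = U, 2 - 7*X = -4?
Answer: 14220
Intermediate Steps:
X = 6/7 (X = 2/7 - ⅐*(-4) = 2/7 + 4/7 = 6/7 ≈ 0.85714)
N = -6 (N = -1*6 = -6)
t = 15/7 (t = 3 - 1*6/7 = 3 - 6/7 = 15/7 ≈ 2.1429)
p = -90/7 (p = -6*15/7 = -90/7 ≈ -12.857)
(-100 + p)*(-126) = (-100 - 90/7)*(-126) = -790/7*(-126) = 14220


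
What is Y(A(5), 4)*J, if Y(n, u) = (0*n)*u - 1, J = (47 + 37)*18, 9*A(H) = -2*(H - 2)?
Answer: -1512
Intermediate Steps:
A(H) = 4/9 - 2*H/9 (A(H) = (-2*(H - 2))/9 = (-2*(-2 + H))/9 = (4 - 2*H)/9 = 4/9 - 2*H/9)
J = 1512 (J = 84*18 = 1512)
Y(n, u) = -1 (Y(n, u) = 0*u - 1 = 0 - 1 = -1)
Y(A(5), 4)*J = -1*1512 = -1512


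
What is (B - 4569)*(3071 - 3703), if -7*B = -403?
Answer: 19958560/7 ≈ 2.8512e+6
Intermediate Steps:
B = 403/7 (B = -⅐*(-403) = 403/7 ≈ 57.571)
(B - 4569)*(3071 - 3703) = (403/7 - 4569)*(3071 - 3703) = -31580/7*(-632) = 19958560/7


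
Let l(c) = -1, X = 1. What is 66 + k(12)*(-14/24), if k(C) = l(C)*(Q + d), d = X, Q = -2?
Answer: 785/12 ≈ 65.417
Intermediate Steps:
d = 1
k(C) = 1 (k(C) = -(-2 + 1) = -1*(-1) = 1)
66 + k(12)*(-14/24) = 66 + 1*(-14/24) = 66 + 1*(-14*1/24) = 66 + 1*(-7/12) = 66 - 7/12 = 785/12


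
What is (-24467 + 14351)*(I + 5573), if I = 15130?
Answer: -209431548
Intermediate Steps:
(-24467 + 14351)*(I + 5573) = (-24467 + 14351)*(15130 + 5573) = -10116*20703 = -209431548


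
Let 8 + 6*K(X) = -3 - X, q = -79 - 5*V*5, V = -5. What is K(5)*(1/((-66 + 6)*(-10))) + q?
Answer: 10349/225 ≈ 45.996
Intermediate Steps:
q = 46 (q = -79 - 5*(-5)*5 = -79 + 25*5 = -79 + 125 = 46)
K(X) = -11/6 - X/6 (K(X) = -4/3 + (-3 - X)/6 = -4/3 + (-1/2 - X/6) = -11/6 - X/6)
K(5)*(1/((-66 + 6)*(-10))) + q = (-11/6 - 1/6*5)*(1/((-66 + 6)*(-10))) + 46 = (-11/6 - 5/6)*(-1/10/(-60)) + 46 = -(-2)*(-1)/(45*10) + 46 = -8/3*1/600 + 46 = -1/225 + 46 = 10349/225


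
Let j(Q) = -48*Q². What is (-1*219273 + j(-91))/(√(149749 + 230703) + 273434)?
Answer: -28107237879/12460961984 + 205587*√95113/12460961984 ≈ -2.2505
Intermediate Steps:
j(Q) = -48*Q²
(-1*219273 + j(-91))/(√(149749 + 230703) + 273434) = (-1*219273 - 48*(-91)²)/(√(149749 + 230703) + 273434) = (-219273 - 48*8281)/(√380452 + 273434) = (-219273 - 397488)/(2*√95113 + 273434) = -616761/(273434 + 2*√95113)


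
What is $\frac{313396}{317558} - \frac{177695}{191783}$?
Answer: $\frac{1837778129}{30451112957} \approx 0.060352$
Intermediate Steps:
$\frac{313396}{317558} - \frac{177695}{191783} = 313396 \cdot \frac{1}{317558} - \frac{177695}{191783} = \frac{156698}{158779} - \frac{177695}{191783} = \frac{1837778129}{30451112957}$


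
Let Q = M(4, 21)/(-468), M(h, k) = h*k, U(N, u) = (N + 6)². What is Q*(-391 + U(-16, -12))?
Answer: 679/13 ≈ 52.231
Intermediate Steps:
U(N, u) = (6 + N)²
Q = -7/39 (Q = (4*21)/(-468) = 84*(-1/468) = -7/39 ≈ -0.17949)
Q*(-391 + U(-16, -12)) = -7*(-391 + (6 - 16)²)/39 = -7*(-391 + (-10)²)/39 = -7*(-391 + 100)/39 = -7/39*(-291) = 679/13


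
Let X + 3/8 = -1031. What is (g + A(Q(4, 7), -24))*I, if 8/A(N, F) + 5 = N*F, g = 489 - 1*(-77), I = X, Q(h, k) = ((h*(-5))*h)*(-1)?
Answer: -4494905521/7700 ≈ -5.8375e+5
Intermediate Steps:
Q(h, k) = 5*h² (Q(h, k) = ((-5*h)*h)*(-1) = -5*h²*(-1) = 5*h²)
X = -8251/8 (X = -3/8 - 1031 = -8251/8 ≈ -1031.4)
I = -8251/8 ≈ -1031.4
g = 566 (g = 489 + 77 = 566)
A(N, F) = 8/(-5 + F*N) (A(N, F) = 8/(-5 + N*F) = 8/(-5 + F*N))
(g + A(Q(4, 7), -24))*I = (566 + 8/(-5 - 120*4²))*(-8251/8) = (566 + 8/(-5 - 120*16))*(-8251/8) = (566 + 8/(-5 - 24*80))*(-8251/8) = (566 + 8/(-5 - 1920))*(-8251/8) = (566 + 8/(-1925))*(-8251/8) = (566 + 8*(-1/1925))*(-8251/8) = (566 - 8/1925)*(-8251/8) = (1089542/1925)*(-8251/8) = -4494905521/7700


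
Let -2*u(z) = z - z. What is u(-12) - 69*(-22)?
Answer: 1518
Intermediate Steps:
u(z) = 0 (u(z) = -(z - z)/2 = -1/2*0 = 0)
u(-12) - 69*(-22) = 0 - 69*(-22) = 0 + 1518 = 1518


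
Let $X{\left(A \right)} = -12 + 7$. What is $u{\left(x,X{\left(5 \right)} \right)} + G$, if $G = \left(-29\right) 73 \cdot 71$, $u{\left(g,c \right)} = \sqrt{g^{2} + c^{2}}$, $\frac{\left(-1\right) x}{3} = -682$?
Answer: $-150307 + \sqrt{4186141} \approx -1.4826 \cdot 10^{5}$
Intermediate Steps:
$x = 2046$ ($x = \left(-3\right) \left(-682\right) = 2046$)
$X{\left(A \right)} = -5$
$u{\left(g,c \right)} = \sqrt{c^{2} + g^{2}}$
$G = -150307$ ($G = \left(-2117\right) 71 = -150307$)
$u{\left(x,X{\left(5 \right)} \right)} + G = \sqrt{\left(-5\right)^{2} + 2046^{2}} - 150307 = \sqrt{25 + 4186116} - 150307 = \sqrt{4186141} - 150307 = -150307 + \sqrt{4186141}$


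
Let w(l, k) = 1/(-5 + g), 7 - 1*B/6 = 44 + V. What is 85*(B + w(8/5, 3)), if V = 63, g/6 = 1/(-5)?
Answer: -1581425/31 ≈ -51014.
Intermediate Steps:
g = -6/5 (g = 6/(-5) = 6*(-⅕) = -6/5 ≈ -1.2000)
B = -600 (B = 42 - 6*(44 + 63) = 42 - 6*107 = 42 - 642 = -600)
w(l, k) = -5/31 (w(l, k) = 1/(-5 - 6/5) = 1/(-31/5) = -5/31)
85*(B + w(8/5, 3)) = 85*(-600 - 5/31) = 85*(-18605/31) = -1581425/31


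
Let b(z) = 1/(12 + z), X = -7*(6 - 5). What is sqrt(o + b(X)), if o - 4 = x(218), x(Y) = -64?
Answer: I*sqrt(1495)/5 ≈ 7.733*I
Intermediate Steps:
X = -7 (X = -7*1 = -7)
o = -60 (o = 4 - 64 = -60)
sqrt(o + b(X)) = sqrt(-60 + 1/(12 - 7)) = sqrt(-60 + 1/5) = sqrt(-299/5) = I*sqrt(1495)/5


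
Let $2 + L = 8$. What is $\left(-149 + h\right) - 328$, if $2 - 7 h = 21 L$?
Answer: $- \frac{3463}{7} \approx -494.71$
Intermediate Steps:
$L = 6$ ($L = -2 + 8 = 6$)
$h = - \frac{124}{7}$ ($h = \frac{2}{7} - \frac{21 \cdot 6}{7} = \frac{2}{7} - 18 = - \frac{124}{7} \approx -17.714$)
$\left(-149 + h\right) - 328 = \left(-149 - \frac{124}{7}\right) - 328 = - \frac{1167}{7} - 328 = - \frac{3463}{7}$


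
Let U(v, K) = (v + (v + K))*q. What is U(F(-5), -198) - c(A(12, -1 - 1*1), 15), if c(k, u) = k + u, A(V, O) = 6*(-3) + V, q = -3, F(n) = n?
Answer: 615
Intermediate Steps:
U(v, K) = -6*v - 3*K (U(v, K) = (v + (v + K))*(-3) = (v + (K + v))*(-3) = (K + 2*v)*(-3) = -6*v - 3*K)
A(V, O) = -18 + V
U(F(-5), -198) - c(A(12, -1 - 1*1), 15) = (-6*(-5) - 3*(-198)) - ((-18 + 12) + 15) = (30 + 594) - (-6 + 15) = 624 - 1*9 = 624 - 9 = 615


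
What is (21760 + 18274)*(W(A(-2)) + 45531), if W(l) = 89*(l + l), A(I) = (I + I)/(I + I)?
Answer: 1829914106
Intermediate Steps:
A(I) = 1 (A(I) = (2*I)/((2*I)) = (2*I)*(1/(2*I)) = 1)
W(l) = 178*l (W(l) = 89*(2*l) = 178*l)
(21760 + 18274)*(W(A(-2)) + 45531) = (21760 + 18274)*(178*1 + 45531) = 40034*(178 + 45531) = 40034*45709 = 1829914106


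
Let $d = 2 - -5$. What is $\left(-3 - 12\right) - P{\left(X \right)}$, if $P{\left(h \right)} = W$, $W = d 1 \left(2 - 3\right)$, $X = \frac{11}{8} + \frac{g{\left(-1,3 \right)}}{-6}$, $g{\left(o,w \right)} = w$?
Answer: $-8$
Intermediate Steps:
$X = \frac{7}{8}$ ($X = \frac{11}{8} + \frac{3}{-6} = 11 \cdot \frac{1}{8} + 3 \left(- \frac{1}{6}\right) = \frac{11}{8} - \frac{1}{2} = \frac{7}{8} \approx 0.875$)
$d = 7$ ($d = 2 + 5 = 7$)
$W = -7$ ($W = 7 \cdot 1 \left(2 - 3\right) = 7 \cdot 1 \left(-1\right) = 7 \left(-1\right) = -7$)
$P{\left(h \right)} = -7$
$\left(-3 - 12\right) - P{\left(X \right)} = \left(-3 - 12\right) - -7 = \left(-3 - 12\right) + 7 = -15 + 7 = -8$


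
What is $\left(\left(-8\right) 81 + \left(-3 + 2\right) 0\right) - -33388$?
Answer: $32740$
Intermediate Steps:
$\left(\left(-8\right) 81 + \left(-3 + 2\right) 0\right) - -33388 = \left(-648 - 0\right) + 33388 = \left(-648 + 0\right) + 33388 = -648 + 33388 = 32740$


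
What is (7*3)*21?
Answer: 441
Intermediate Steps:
(7*3)*21 = 21*21 = 441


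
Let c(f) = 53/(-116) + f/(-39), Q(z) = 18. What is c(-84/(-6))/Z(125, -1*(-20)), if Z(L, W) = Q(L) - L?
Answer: 3691/484068 ≈ 0.0076250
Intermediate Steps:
Z(L, W) = 18 - L
c(f) = -53/116 - f/39 (c(f) = 53*(-1/116) + f*(-1/39) = -53/116 - f/39)
c(-84/(-6))/Z(125, -1*(-20)) = (-53/116 - (-28)/(13*(-6)))/(18 - 1*125) = (-53/116 - (-28)*(-1)/(13*6))/(18 - 125) = (-53/116 - 1/39*14)/(-107) = (-53/116 - 14/39)*(-1/107) = -3691/4524*(-1/107) = 3691/484068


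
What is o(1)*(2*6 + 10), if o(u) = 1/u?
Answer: 22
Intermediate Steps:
o(1)*(2*6 + 10) = (2*6 + 10)/1 = 1*(12 + 10) = 1*22 = 22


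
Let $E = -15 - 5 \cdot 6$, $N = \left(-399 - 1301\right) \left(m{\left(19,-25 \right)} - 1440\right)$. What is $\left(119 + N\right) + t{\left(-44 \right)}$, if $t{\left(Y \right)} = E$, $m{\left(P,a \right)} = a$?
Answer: $2490574$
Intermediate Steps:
$N = 2490500$ ($N = \left(-399 - 1301\right) \left(-25 - 1440\right) = \left(-1700\right) \left(-1465\right) = 2490500$)
$E = -45$ ($E = -15 - 30 = -45$)
$t{\left(Y \right)} = -45$
$\left(119 + N\right) + t{\left(-44 \right)} = \left(119 + 2490500\right) - 45 = 2490619 - 45 = 2490574$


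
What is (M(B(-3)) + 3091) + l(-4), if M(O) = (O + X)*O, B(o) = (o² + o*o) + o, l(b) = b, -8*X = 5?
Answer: 26421/8 ≈ 3302.6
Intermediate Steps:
X = -5/8 (X = -⅛*5 = -5/8 ≈ -0.62500)
B(o) = o + 2*o² (B(o) = (o² + o²) + o = 2*o² + o = o + 2*o²)
M(O) = O*(-5/8 + O) (M(O) = (O - 5/8)*O = (-5/8 + O)*O = O*(-5/8 + O))
(M(B(-3)) + 3091) + l(-4) = ((-3*(1 + 2*(-3)))*(-5 + 8*(-3*(1 + 2*(-3))))/8 + 3091) - 4 = ((-3*(1 - 6))*(-5 + 8*(-3*(1 - 6)))/8 + 3091) - 4 = ((-3*(-5))*(-5 + 8*(-3*(-5)))/8 + 3091) - 4 = ((⅛)*15*(-5 + 8*15) + 3091) - 4 = ((⅛)*15*(-5 + 120) + 3091) - 4 = ((⅛)*15*115 + 3091) - 4 = (1725/8 + 3091) - 4 = 26453/8 - 4 = 26421/8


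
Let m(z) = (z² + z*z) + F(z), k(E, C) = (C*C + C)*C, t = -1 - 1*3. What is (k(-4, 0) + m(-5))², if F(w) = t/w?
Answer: 64516/25 ≈ 2580.6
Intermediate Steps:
t = -4 (t = -1 - 3 = -4)
F(w) = -4/w
k(E, C) = C*(C + C²) (k(E, C) = (C² + C)*C = (C + C²)*C = C*(C + C²))
m(z) = -4/z + 2*z² (m(z) = (z² + z*z) - 4/z = (z² + z²) - 4/z = 2*z² - 4/z = -4/z + 2*z²)
(k(-4, 0) + m(-5))² = (0²*(1 + 0) + 2*(-2 + (-5)³)/(-5))² = (0*1 + 2*(-⅕)*(-2 - 125))² = (0 + 2*(-⅕)*(-127))² = (0 + 254/5)² = (254/5)² = 64516/25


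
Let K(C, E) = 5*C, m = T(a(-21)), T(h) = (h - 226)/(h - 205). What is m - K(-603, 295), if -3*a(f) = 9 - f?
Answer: 648461/215 ≈ 3016.1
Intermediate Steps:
a(f) = -3 + f/3 (a(f) = -(9 - f)/3 = -3 + f/3)
T(h) = (-226 + h)/(-205 + h)
m = 236/215 (m = (-226 + (-3 + (⅓)*(-21)))/(-205 + (-3 + (⅓)*(-21))) = (-226 + (-3 - 7))/(-205 + (-3 - 7)) = (-226 - 10)/(-205 - 10) = -236/(-215) = -1/215*(-236) = 236/215 ≈ 1.0977)
m - K(-603, 295) = 236/215 - 5*(-603) = 236/215 - 1*(-3015) = 236/215 + 3015 = 648461/215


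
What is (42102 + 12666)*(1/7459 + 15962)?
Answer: 6520708695312/7459 ≈ 8.7421e+8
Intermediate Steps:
(42102 + 12666)*(1/7459 + 15962) = 54768*(1/7459 + 15962) = 54768*(119060559/7459) = 6520708695312/7459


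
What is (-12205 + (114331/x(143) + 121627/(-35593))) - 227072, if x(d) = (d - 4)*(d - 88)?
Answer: -65106162420477/272108485 ≈ -2.3927e+5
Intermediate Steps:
x(d) = (-88 + d)*(-4 + d) (x(d) = (-4 + d)*(-88 + d) = (-88 + d)*(-4 + d))
(-12205 + (114331/x(143) + 121627/(-35593))) - 227072 = (-12205 + (114331/(352 + 143² - 92*143) + 121627/(-35593))) - 227072 = (-12205 + (114331/(352 + 20449 - 13156) + 121627*(-1/35593))) - 227072 = (-12205 + (114331/7645 - 121627/35593)) - 227072 = (-12205 + 3139544868/272108485) - 227072 = -3317944514557/272108485 - 227072 = -65106162420477/272108485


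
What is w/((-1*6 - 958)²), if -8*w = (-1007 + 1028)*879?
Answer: -18459/7434368 ≈ -0.0024829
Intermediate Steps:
w = -18459/8 (w = -(-1007 + 1028)*879/8 = -21*879/8 = -⅛*18459 = -18459/8 ≈ -2307.4)
w/((-1*6 - 958)²) = -18459/(8*(-1*6 - 958)²) = -18459/(8*(-6 - 958)²) = -18459/(8*((-964)²)) = -18459/8/929296 = -18459/8*1/929296 = -18459/7434368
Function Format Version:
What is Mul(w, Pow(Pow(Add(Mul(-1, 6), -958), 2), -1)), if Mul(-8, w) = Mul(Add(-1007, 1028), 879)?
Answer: Rational(-18459, 7434368) ≈ -0.0024829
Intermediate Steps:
w = Rational(-18459, 8) (w = Mul(Rational(-1, 8), Mul(Add(-1007, 1028), 879)) = Mul(Rational(-1, 8), Mul(21, 879)) = Mul(Rational(-1, 8), 18459) = Rational(-18459, 8) ≈ -2307.4)
Mul(w, Pow(Pow(Add(Mul(-1, 6), -958), 2), -1)) = Mul(Rational(-18459, 8), Pow(Pow(Add(Mul(-1, 6), -958), 2), -1)) = Mul(Rational(-18459, 8), Pow(Pow(Add(-6, -958), 2), -1)) = Mul(Rational(-18459, 8), Pow(Pow(-964, 2), -1)) = Mul(Rational(-18459, 8), Pow(929296, -1)) = Mul(Rational(-18459, 8), Rational(1, 929296)) = Rational(-18459, 7434368)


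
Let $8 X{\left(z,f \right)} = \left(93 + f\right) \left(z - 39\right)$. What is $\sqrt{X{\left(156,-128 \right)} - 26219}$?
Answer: $\frac{i \sqrt{427694}}{4} \approx 163.5 i$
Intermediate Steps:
$X{\left(z,f \right)} = \frac{\left(-39 + z\right) \left(93 + f\right)}{8}$ ($X{\left(z,f \right)} = \frac{\left(93 + f\right) \left(z - 39\right)}{8} = \frac{\left(93 + f\right) \left(-39 + z\right)}{8} = \frac{\left(-39 + z\right) \left(93 + f\right)}{8}$)
$\sqrt{X{\left(156,-128 \right)} - 26219} = \sqrt{\left(- \frac{3627}{8} - -624 + \frac{93}{8} \cdot 156 + \frac{1}{8} \left(-128\right) 156\right) - 26219} = \sqrt{\left(- \frac{3627}{8} + 624 + \frac{3627}{2} - 2496\right) - 26219} = \sqrt{- \frac{4095}{8} - 26219} = \sqrt{- \frac{213847}{8}} = \frac{i \sqrt{427694}}{4}$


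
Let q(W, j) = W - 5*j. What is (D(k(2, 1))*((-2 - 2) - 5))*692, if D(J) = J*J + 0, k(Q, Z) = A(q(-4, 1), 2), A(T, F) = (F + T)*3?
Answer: -2746548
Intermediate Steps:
A(T, F) = 3*F + 3*T
k(Q, Z) = -21 (k(Q, Z) = 3*2 + 3*(-4 - 5*1) = 6 + 3*(-4 - 5) = 6 + 3*(-9) = 6 - 27 = -21)
D(J) = J**2 (D(J) = J**2 + 0 = J**2)
(D(k(2, 1))*((-2 - 2) - 5))*692 = ((-21)**2*((-2 - 2) - 5))*692 = (441*(-4 - 5))*692 = (441*(-9))*692 = -3969*692 = -2746548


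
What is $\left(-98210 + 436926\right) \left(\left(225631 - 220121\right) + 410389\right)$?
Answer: $140871645684$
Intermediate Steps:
$\left(-98210 + 436926\right) \left(\left(225631 - 220121\right) + 410389\right) = 338716 \left(5510 + 410389\right) = 338716 \cdot 415899 = 140871645684$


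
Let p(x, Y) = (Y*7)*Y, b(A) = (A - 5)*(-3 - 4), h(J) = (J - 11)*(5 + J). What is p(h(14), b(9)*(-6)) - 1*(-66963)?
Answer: 264531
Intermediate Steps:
h(J) = (-11 + J)*(5 + J)
b(A) = 35 - 7*A (b(A) = (-5 + A)*(-7) = 35 - 7*A)
p(x, Y) = 7*Y² (p(x, Y) = (7*Y)*Y = 7*Y²)
p(h(14), b(9)*(-6)) - 1*(-66963) = 7*((35 - 7*9)*(-6))² - 1*(-66963) = 7*((35 - 63)*(-6))² + 66963 = 7*(-28*(-6))² + 66963 = 7*168² + 66963 = 7*28224 + 66963 = 197568 + 66963 = 264531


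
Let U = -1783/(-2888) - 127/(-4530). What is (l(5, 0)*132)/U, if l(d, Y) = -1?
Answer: -863454240/4221883 ≈ -204.52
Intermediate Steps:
U = 4221883/6541320 (U = -1783*(-1/2888) - 127*(-1/4530) = 1783/2888 + 127/4530 = 4221883/6541320 ≈ 0.64542)
(l(5, 0)*132)/U = (-1*132)/(4221883/6541320) = -132*6541320/4221883 = -863454240/4221883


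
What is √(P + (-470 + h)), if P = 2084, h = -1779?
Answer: I*√165 ≈ 12.845*I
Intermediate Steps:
√(P + (-470 + h)) = √(2084 + (-470 - 1779)) = √(2084 - 2249) = √(-165) = I*√165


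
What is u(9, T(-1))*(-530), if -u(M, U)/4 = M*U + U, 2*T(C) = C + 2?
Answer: 10600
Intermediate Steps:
T(C) = 1 + C/2 (T(C) = (C + 2)/2 = (2 + C)/2 = 1 + C/2)
u(M, U) = -4*U - 4*M*U (u(M, U) = -4*(M*U + U) = -4*(U + M*U) = -4*U - 4*M*U)
u(9, T(-1))*(-530) = -4*(1 + (½)*(-1))*(1 + 9)*(-530) = -4*(1 - ½)*10*(-530) = -4*½*10*(-530) = -20*(-530) = 10600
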